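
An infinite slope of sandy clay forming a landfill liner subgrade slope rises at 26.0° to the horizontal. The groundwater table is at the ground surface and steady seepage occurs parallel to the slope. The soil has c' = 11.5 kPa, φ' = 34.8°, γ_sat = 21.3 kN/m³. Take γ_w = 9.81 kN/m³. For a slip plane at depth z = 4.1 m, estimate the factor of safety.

FS = 1.10

With seepage parallel to the slope and the water table at the surface, the effective normal stress on the slip plane uses the buoyant unit weight γ' = γ_sat − γ_w while the driving shear stress uses γ_sat:
FS = [c' + γ' z cos²β tanφ'] / [γ_sat z sinβ cosβ]
γ' = 21.3 − 9.81 = 11.49 kN/m³
Numerator = 11.5 + 11.49·4.1·cos²26.0°·tan34.8° = 11.5 + 11.49·4.1·0.8078·0.6950 = 37.950 kPa
Denominator = 21.3·4.1·sin26.0°·cos26.0° = 21.3·4.1·0.4384·0.8988 = 34.408 kPa
FS = 37.950 / 34.408 = 1.103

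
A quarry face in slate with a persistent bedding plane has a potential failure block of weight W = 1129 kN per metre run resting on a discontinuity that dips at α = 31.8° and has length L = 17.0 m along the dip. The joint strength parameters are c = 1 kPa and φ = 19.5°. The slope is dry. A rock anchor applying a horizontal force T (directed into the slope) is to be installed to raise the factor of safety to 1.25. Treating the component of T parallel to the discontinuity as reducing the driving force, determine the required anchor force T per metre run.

Resolving forces along and normal to the sliding plane, with the horizontal anchor force T adding T·sinα to the effective normal force and T·cosα acting up the plane against the driving force:
FS = [cL + (W cosα + T sinα) tanφ] / [W sinα − T cosα]
Without the anchor: N' = 959.5 kN/m, driving T_d = 594.9 kN/m, resisting R = 1·17.0 + 959.5·tan19.5° = 356.8 kN/m, FS = 0.60.
Setting FS = 1.25 and solving for T:
1.25·(594.9 − T cos31.8°) = 356.8 + T sin31.8°·tan19.5°
T·(sin31.8°·tan19.5° + 1.25·cos31.8°) = 1.25·594.9 − 356.8
T·(0.5270·0.3541 + 1.25·0.8499) = 743.7 − 356.8 = 386.9
T·1.2490 = 386.9
T = 309.8 kN/m

T = 310 kN/m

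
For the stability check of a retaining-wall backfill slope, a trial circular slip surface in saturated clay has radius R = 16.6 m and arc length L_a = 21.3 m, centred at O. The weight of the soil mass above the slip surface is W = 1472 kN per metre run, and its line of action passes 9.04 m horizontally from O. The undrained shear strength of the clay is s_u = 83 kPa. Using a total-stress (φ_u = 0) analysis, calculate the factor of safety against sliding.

Taking moments about the centre O, the resisting moment is provided by the undrained shear strength acting along the arc:
M_R = s_u·L_a·R = 83·21.30·16.6 = 29347.1 kN·m/m
M_D = W·d = 1472·9.04 = 13306.9 kN·m/m
FS = M_R / M_D = 29347.1 / 13306.9 = 2.205

FS = 2.21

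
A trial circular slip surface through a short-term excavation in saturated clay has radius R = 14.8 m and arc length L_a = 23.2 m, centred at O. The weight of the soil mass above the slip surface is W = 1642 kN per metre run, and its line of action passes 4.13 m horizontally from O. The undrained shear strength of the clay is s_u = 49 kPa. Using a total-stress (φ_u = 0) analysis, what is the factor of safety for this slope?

FS = 2.48

Taking moments about the centre O, the resisting moment is provided by the undrained shear strength acting along the arc:
M_R = s_u·L_a·R = 49·23.20·14.8 = 16824.6 kN·m/m
M_D = W·d = 1642·4.13 = 6781.5 kN·m/m
FS = M_R / M_D = 16824.6 / 6781.5 = 2.481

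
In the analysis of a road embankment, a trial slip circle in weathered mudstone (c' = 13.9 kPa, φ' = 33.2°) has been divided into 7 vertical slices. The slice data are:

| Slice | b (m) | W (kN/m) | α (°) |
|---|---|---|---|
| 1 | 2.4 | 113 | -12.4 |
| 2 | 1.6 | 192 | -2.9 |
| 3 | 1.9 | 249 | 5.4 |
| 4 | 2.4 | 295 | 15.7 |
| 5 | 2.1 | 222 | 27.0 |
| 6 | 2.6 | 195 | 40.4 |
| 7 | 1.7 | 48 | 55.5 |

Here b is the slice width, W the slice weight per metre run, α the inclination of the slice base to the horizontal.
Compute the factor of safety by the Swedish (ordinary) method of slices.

FS = 3.06

Ordinary method of slices: FS = Σ[c'·Δl_i + (W_i cosα_i)·tanφ'] / Σ W_i sinα_i, with Δl_i = b_i / cosα_i.
Slice 1: Δl = 2.4/cos(-12.4°) = 2.457 m; N'_1 = 113·cos(-12.4°) = 110.4; c'Δl = 34.16; W sinα = -24.3
Slice 2: Δl = 1.6/cos(-2.9°) = 1.602 m; N'_2 = 192·cos(-2.9°) = 191.8; c'Δl = 22.27; W sinα = -9.7
Slice 3: Δl = 1.9/cos5.4° = 1.908 m; N'_3 = 249·cos5.4° = 247.9; c'Δl = 26.53; W sinα = 23.4
Slice 4: Δl = 2.4/cos15.7° = 2.493 m; N'_4 = 295·cos15.7° = 284.0; c'Δl = 34.65; W sinα = 79.8
Slice 5: Δl = 2.1/cos27.0° = 2.357 m; N'_5 = 222·cos27.0° = 197.8; c'Δl = 32.76; W sinα = 100.8
Slice 6: Δl = 2.6/cos40.4° = 3.414 m; N'_6 = 195·cos40.4° = 148.5; c'Δl = 47.46; W sinα = 126.4
Slice 7: Δl = 1.7/cos55.5° = 3.001 m; N'_7 = 48·cos55.5° = 27.2; c'Δl = 41.72; W sinα = 39.6
Σc'Δl = 239.5 kN/m; ΣN' = 1207.5 kN/m; ΣW sinα = 336.0 kN/m
Resisting = 239.5 + 1207.5·tan33.2° = 239.5 + 790.2 = 1029.7 kN/m
FS = 1029.7 / 336.0 = 3.065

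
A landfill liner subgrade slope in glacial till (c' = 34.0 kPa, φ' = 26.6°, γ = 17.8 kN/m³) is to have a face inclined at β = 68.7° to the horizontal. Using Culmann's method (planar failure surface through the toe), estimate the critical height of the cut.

Culmann's analysis gives the critical failure plane at α_cr = (β + φ')/2 = (68.7 + 26.6)/2 = 47.7°, and the critical height
H_c = (4c'/γ) · sinβ cosφ' / [1 − cos(β − φ')]
    = (4·34.0/17.8) · sin68.7°·cos26.6° / [1 − cos(42.1°)]
    = 7.640 · 0.9317·0.8942 / [1 − 0.7420]
    = 7.640 · 0.8331 / 0.2580
    = 24.67 m

H_c = 24.67 m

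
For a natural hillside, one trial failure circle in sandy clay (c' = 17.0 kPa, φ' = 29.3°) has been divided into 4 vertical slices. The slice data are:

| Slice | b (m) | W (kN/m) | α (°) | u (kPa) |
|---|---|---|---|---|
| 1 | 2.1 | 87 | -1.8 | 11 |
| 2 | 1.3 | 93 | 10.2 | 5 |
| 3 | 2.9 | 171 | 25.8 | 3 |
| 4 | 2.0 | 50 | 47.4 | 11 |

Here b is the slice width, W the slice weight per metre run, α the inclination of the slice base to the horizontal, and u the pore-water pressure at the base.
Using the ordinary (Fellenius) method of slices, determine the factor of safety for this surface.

FS = 2.63

Ordinary method of slices: FS = Σ[c'·Δl_i + (W_i cosα_i − u_i·Δl_i)·tanφ'] / Σ W_i sinα_i, with Δl_i = b_i / cosα_i.
Slice 1: Δl = 2.1/cos(-1.8°) = 2.101 m; N'_1 = 87·cos(-1.8°) − 11·2.101 = 63.8; c'Δl = 35.72; W sinα = -2.7
Slice 2: Δl = 1.3/cos10.2° = 1.321 m; N'_2 = 93·cos10.2° − 5·1.321 = 84.9; c'Δl = 22.45; W sinα = 16.5
Slice 3: Δl = 2.9/cos25.8° = 3.221 m; N'_3 = 171·cos25.8° − 3·3.221 = 144.3; c'Δl = 54.76; W sinα = 74.4
Slice 4: Δl = 2.0/cos47.4° = 2.955 m; N'_4 = 50·cos47.4° − 11·2.955 = 1.3; c'Δl = 50.23; W sinα = 36.8
Σc'Δl = 163.2 kN/m; ΣN' = 294.4 kN/m; ΣW sinα = 125.0 kN/m
Resisting = 163.2 + 294.4·tan29.3° = 163.2 + 165.2 = 328.4 kN/m
FS = 328.4 / 125.0 = 2.628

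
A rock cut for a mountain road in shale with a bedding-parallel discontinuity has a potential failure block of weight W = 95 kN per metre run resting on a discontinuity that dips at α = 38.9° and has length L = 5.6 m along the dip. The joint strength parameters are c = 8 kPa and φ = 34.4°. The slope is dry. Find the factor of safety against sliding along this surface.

FS = 1.60

Resolving the block weight along and normal to the plane and applying the Mohr–Coulomb strength on the joint:
N' = W cosα = 95·cos38.9° = 73.9 kN/m
Driving force T = W sinα = 95·sin38.9° = 59.7 kN/m
Resisting force R = c·L + N'·tanφ = 8·5.6 + 73.9·tan34.4° = 44.8 + 50.6 = 95.4 kN/m
FS = R / T = 95.4 / 59.7 = 1.600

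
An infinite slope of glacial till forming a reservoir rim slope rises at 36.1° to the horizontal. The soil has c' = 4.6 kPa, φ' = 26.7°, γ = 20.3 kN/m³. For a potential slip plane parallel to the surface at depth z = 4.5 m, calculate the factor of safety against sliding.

For an infinite slope with a slip plane parallel to the surface (no pore pressure): FS = [c' + γz cos²β tanφ'] / [γz sinβ cosβ].
γz = 20.3·4.5 = 91.35 kN/m²
Numerator = 4.6 + 91.35·cos²36.1°·tan26.7° = 4.6 + 91.35·0.6528·0.5029 = 34.595 kPa
Denominator = 91.35·sin36.1°·cos36.1° = 91.35·0.5892·0.8080 = 43.489 kPa
FS = 34.595 / 43.489 = 0.795

FS = 0.80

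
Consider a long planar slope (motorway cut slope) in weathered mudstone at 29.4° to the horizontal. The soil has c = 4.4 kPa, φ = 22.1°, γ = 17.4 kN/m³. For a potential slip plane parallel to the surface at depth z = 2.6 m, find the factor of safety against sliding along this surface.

For an infinite slope with a slip plane parallel to the surface (no pore pressure): FS = [c + γz cos²β tanφ] / [γz sinβ cosβ].
γz = 17.4·2.6 = 45.24 kN/m²
Numerator = 4.4 + 45.24·cos²29.4°·tan22.1° = 4.4 + 45.24·0.7590·0.4061 = 18.343 kPa
Denominator = 45.24·sin29.4°·cos29.4° = 45.24·0.4909·0.8712 = 19.348 kPa
FS = 18.343 / 19.348 = 0.948

FS = 0.95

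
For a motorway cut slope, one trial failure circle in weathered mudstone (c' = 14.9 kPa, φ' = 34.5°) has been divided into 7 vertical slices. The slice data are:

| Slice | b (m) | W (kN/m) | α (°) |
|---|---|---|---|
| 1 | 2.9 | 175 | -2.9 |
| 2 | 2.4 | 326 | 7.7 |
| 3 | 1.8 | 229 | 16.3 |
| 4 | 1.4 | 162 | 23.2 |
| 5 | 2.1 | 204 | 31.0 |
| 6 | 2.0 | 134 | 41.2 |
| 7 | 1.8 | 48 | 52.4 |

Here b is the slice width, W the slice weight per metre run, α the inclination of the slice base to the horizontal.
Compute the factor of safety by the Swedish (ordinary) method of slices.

FS = 2.68

Ordinary method of slices: FS = Σ[c'·Δl_i + (W_i cosα_i)·tanφ'] / Σ W_i sinα_i, with Δl_i = b_i / cosα_i.
Slice 1: Δl = 2.9/cos(-2.9°) = 2.904 m; N'_1 = 175·cos(-2.9°) = 174.8; c'Δl = 43.27; W sinα = -8.9
Slice 2: Δl = 2.4/cos7.7° = 2.422 m; N'_2 = 326·cos7.7° = 323.1; c'Δl = 36.09; W sinα = 43.7
Slice 3: Δl = 1.8/cos16.3° = 1.875 m; N'_3 = 229·cos16.3° = 219.8; c'Δl = 27.94; W sinα = 64.3
Slice 4: Δl = 1.4/cos23.2° = 1.523 m; N'_4 = 162·cos23.2° = 148.9; c'Δl = 22.70; W sinα = 63.8
Slice 5: Δl = 2.1/cos31.0° = 2.450 m; N'_5 = 204·cos31.0° = 174.9; c'Δl = 36.50; W sinα = 105.1
Slice 6: Δl = 2.0/cos41.2° = 2.658 m; N'_6 = 134·cos41.2° = 100.8; c'Δl = 39.61; W sinα = 88.3
Slice 7: Δl = 1.8/cos52.4° = 2.950 m; N'_7 = 48·cos52.4° = 29.3; c'Δl = 43.96; W sinα = 38.0
Σc'Δl = 250.1 kN/m; ΣN' = 1171.5 kN/m; ΣW sinα = 394.3 kN/m
Resisting = 250.1 + 1171.5·tan34.5° = 250.1 + 805.2 = 1055.2 kN/m
FS = 1055.2 / 394.3 = 2.676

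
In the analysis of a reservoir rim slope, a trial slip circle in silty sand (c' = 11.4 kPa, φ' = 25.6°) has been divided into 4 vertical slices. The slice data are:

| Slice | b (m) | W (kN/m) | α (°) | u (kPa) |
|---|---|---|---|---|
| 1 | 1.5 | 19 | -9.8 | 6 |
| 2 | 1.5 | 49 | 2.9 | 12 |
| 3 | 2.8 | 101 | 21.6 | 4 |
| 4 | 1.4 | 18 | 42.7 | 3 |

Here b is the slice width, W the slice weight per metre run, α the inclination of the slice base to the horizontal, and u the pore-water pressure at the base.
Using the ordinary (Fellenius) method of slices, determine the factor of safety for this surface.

FS = 3.14

Ordinary method of slices: FS = Σ[c'·Δl_i + (W_i cosα_i − u_i·Δl_i)·tanφ'] / Σ W_i sinα_i, with Δl_i = b_i / cosα_i.
Slice 1: Δl = 1.5/cos(-9.8°) = 1.522 m; N'_1 = 19·cos(-9.8°) − 6·1.522 = 9.6; c'Δl = 17.35; W sinα = -3.2
Slice 2: Δl = 1.5/cos2.9° = 1.502 m; N'_2 = 49·cos2.9° − 12·1.502 = 30.9; c'Δl = 17.12; W sinα = 2.5
Slice 3: Δl = 2.8/cos21.6° = 3.011 m; N'_3 = 101·cos21.6° − 4·3.011 = 81.9; c'Δl = 34.33; W sinα = 37.2
Slice 4: Δl = 1.4/cos42.7° = 1.905 m; N'_4 = 18·cos42.7° − 3·1.905 = 7.5; c'Δl = 21.72; W sinα = 12.2
Σc'Δl = 90.5 kN/m; ΣN' = 129.9 kN/m; ΣW sinα = 48.6 kN/m
Resisting = 90.5 + 129.9·tan25.6° = 90.5 + 62.2 = 152.8 kN/m
FS = 152.8 / 48.6 = 3.141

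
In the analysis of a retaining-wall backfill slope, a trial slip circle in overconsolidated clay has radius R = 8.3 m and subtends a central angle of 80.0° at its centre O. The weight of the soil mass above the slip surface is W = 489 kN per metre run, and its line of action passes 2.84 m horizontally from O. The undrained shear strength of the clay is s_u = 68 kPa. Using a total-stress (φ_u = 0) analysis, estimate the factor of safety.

FS = 4.71

Taking moments about the centre O, the resisting moment is provided by the undrained shear strength acting along the arc:
Arc length L_a = R·θ = 8.3·(80.0°·π/180) = 8.3·1.3963 = 11.59 m
M_R = s_u·L_a·R = 68·11.59·8.3 = 6540.8 kN·m/m
M_D = W·d = 489·2.84 = 1388.8 kN·m/m
FS = M_R / M_D = 6540.8 / 1388.8 = 4.710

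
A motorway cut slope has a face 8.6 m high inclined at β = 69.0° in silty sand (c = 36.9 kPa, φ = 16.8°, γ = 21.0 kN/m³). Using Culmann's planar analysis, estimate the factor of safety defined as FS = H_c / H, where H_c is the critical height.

FS = 1.89

H_c = (4c/γ) · sinβ cosφ / [1 − cos(β − φ)]
    = (4·36.9/21.0) · sin69.0°·cos16.8° / [1 − cos52.2°]
    = 7.029 · 0.8937 / 0.3871 = 16.23 m
FS = H_c / H = 16.23 / 8.6 = 1.887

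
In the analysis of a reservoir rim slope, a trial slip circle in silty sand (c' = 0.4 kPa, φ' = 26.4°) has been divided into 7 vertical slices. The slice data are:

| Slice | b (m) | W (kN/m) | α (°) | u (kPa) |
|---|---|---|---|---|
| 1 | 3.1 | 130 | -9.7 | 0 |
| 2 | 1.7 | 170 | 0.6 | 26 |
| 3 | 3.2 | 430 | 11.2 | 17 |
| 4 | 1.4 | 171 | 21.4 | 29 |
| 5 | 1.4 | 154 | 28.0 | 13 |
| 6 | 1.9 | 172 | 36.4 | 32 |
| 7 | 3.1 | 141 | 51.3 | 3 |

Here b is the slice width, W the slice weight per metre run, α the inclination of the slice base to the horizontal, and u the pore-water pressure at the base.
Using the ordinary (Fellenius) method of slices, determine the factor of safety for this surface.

Ordinary method of slices: FS = Σ[c'·Δl_i + (W_i cosα_i − u_i·Δl_i)·tanφ'] / Σ W_i sinα_i, with Δl_i = b_i / cosα_i.
Slice 1: Δl = 3.1/cos(-9.7°) = 3.145 m; N'_1 = 130·cos(-9.7°) − 0·3.145 = 128.1; c'Δl = 1.26; W sinα = -21.9
Slice 2: Δl = 1.7/cos0.6° = 1.700 m; N'_2 = 170·cos0.6° − 26·1.700 = 125.8; c'Δl = 0.68; W sinα = 1.8
Slice 3: Δl = 3.2/cos11.2° = 3.262 m; N'_3 = 430·cos11.2° − 17·3.262 = 366.4; c'Δl = 1.30; W sinα = 83.5
Slice 4: Δl = 1.4/cos21.4° = 1.504 m; N'_4 = 171·cos21.4° − 29·1.504 = 115.6; c'Δl = 0.60; W sinα = 62.4
Slice 5: Δl = 1.4/cos28.0° = 1.586 m; N'_5 = 154·cos28.0° − 13·1.586 = 115.4; c'Δl = 0.63; W sinα = 72.3
Slice 6: Δl = 1.9/cos36.4° = 2.361 m; N'_6 = 172·cos36.4° − 32·2.361 = 62.9; c'Δl = 0.94; W sinα = 102.1
Slice 7: Δl = 3.1/cos51.3° = 4.958 m; N'_7 = 141·cos51.3° − 3·4.958 = 73.3; c'Δl = 1.98; W sinα = 110.0
Σc'Δl = 7.4 kN/m; ΣN' = 987.4 kN/m; ΣW sinα = 410.2 kN/m
Resisting = 7.4 + 987.4·tan26.4° = 7.4 + 490.2 = 497.6 kN/m
FS = 497.6 / 410.2 = 1.213

FS = 1.21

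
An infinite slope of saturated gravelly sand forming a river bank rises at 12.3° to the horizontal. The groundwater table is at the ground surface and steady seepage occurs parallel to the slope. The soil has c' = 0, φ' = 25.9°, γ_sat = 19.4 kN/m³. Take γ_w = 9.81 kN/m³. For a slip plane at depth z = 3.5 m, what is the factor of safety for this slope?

FS = 1.10

With seepage parallel to the slope and the water table at the surface, the effective normal stress on the slip plane uses the buoyant unit weight γ' = γ_sat − γ_w while the driving shear stress uses γ_sat:
FS = [c' + γ' z cos²β tanφ'] / [γ_sat z sinβ cosβ]
(For c' = 0 this reduces to FS = (γ'/γ_sat)·tanφ'/tanβ.)
γ' = 19.4 − 9.81 = 9.59 kN/m³
Numerator = 0.0 + 9.59·3.5·cos²12.3°·tan25.9° = 0.0 + 9.59·3.5·0.9546·0.4856 = 15.559 kPa
Denominator = 19.4·3.5·sin12.3°·cos12.3° = 19.4·3.5·0.2130·0.9770 = 14.133 kPa
FS = 15.559 / 14.133 = 1.101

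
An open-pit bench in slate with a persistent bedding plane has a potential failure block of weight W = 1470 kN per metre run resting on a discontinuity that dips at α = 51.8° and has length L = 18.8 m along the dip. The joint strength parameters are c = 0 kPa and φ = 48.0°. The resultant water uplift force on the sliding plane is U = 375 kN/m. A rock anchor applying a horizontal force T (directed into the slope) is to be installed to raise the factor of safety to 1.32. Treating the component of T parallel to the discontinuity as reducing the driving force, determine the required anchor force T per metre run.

T = 552 kN/m

Resolving forces along and normal to the sliding plane, with the horizontal anchor force T adding T·sinα to the effective normal force and T·cosα acting up the plane against the driving force:
FS = [cL + (W cosα − U + T sinα) tanφ] / [W sinα − T cosα]
Without the anchor: N' = 534.1 kN/m, driving T_d = 1155.2 kN/m, resisting R = 0·18.8 + 534.1·tan48.0° = 593.1 kN/m, FS = 0.51.
Setting FS = 1.32 and solving for T:
1.32·(1155.2 − T cos51.8°) = 593.1 + T sin51.8°·tan48.0°
T·(sin51.8°·tan48.0° + 1.32·cos51.8°) = 1.32·1155.2 − 593.1
T·(0.7859·1.1106 + 1.32·0.6184) = 1524.9 − 593.1 = 931.7
T·1.6891 = 931.7
T = 551.6 kN/m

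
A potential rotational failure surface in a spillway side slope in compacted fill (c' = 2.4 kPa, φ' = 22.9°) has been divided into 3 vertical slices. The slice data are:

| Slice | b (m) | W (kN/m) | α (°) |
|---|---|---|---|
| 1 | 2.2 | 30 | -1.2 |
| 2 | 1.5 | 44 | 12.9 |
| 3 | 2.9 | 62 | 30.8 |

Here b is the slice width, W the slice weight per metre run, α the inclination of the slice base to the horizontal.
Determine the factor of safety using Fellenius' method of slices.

Ordinary method of slices: FS = Σ[c'·Δl_i + (W_i cosα_i)·tanφ'] / Σ W_i sinα_i, with Δl_i = b_i / cosα_i.
Slice 1: Δl = 2.2/cos(-1.2°) = 2.200 m; N'_1 = 30·cos(-1.2°) = 30.0; c'Δl = 5.28; W sinα = -0.6
Slice 2: Δl = 1.5/cos12.9° = 1.539 m; N'_2 = 44·cos12.9° = 42.9; c'Δl = 3.69; W sinα = 9.8
Slice 3: Δl = 2.9/cos30.8° = 3.376 m; N'_3 = 62·cos30.8° = 53.3; c'Δl = 8.10; W sinα = 31.7
Σc'Δl = 17.1 kN/m; ΣN' = 126.1 kN/m; ΣW sinα = 40.9 kN/m
Resisting = 17.1 + 126.1·tan22.9° = 17.1 + 53.3 = 70.4 kN/m
FS = 70.4 / 40.9 = 1.719

FS = 1.72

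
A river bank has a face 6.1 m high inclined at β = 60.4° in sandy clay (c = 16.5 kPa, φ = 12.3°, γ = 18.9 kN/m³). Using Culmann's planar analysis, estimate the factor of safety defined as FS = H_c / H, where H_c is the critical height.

H_c = (4c/γ) · sinβ cosφ / [1 − cos(β − φ)]
    = (4·16.5/18.9) · sin60.4°·cos12.3° / [1 − cos48.1°]
    = 3.492 · 0.8495 / 0.3322 = 8.93 m
FS = H_c / H = 8.93 / 6.1 = 1.464

FS = 1.46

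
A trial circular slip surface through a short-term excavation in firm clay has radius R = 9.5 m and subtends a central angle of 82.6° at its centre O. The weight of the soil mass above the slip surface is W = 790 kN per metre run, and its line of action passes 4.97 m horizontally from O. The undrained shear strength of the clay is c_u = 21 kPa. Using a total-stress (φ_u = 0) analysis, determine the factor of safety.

Taking moments about the centre O, the resisting moment is provided by the undrained shear strength acting along the arc:
Arc length L_a = R·θ = 9.5·(82.6°·π/180) = 9.5·1.4416 = 13.70 m
M_R = c_u·L_a·R = 21·13.70·9.5 = 2732.3 kN·m/m
M_D = W·d = 790·4.97 = 3926.3 kN·m/m
FS = M_R / M_D = 2732.3 / 3926.3 = 0.696

FS = 0.70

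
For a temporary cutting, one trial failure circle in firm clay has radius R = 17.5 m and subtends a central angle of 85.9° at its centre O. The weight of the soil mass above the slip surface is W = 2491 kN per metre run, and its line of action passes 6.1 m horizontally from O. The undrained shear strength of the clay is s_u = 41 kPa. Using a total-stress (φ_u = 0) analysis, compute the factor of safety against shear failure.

Taking moments about the centre O, the resisting moment is provided by the undrained shear strength acting along the arc:
Arc length L_a = R·θ = 17.5·(85.9°·π/180) = 17.5·1.4992 = 26.24 m
M_R = s_u·L_a·R = 41·26.24·17.5 = 18824.8 kN·m/m
M_D = W·d = 2491·6.1 = 15195.1 kN·m/m
FS = M_R / M_D = 18824.8 / 15195.1 = 1.239

FS = 1.24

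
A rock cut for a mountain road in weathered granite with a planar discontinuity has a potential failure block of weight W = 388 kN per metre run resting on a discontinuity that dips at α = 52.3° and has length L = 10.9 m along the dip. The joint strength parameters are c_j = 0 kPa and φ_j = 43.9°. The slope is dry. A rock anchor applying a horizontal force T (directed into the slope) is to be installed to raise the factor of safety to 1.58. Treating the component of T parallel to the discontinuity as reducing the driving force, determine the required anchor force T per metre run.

T = 149 kN/m

Resolving forces along and normal to the sliding plane, with the horizontal anchor force T adding T·sinα to the effective normal force and T·cosα acting up the plane against the driving force:
FS = [c_jL + (W cosα + T sinα) tanφ_j] / [W sinα − T cosα]
Without the anchor: N' = 237.3 kN/m, driving T_d = 307.0 kN/m, resisting R = 0·10.9 + 237.3·tan43.9° = 228.3 kN/m, FS = 0.74.
Setting FS = 1.58 and solving for T:
1.58·(307.0 − T cos52.3°) = 228.3 + T sin52.3°·tan43.9°
T·(sin52.3°·tan43.9° + 1.58·cos52.3°) = 1.58·307.0 − 228.3
T·(0.7912·0.9623 + 1.58·0.6115) = 485.1 − 228.3 = 256.7
T·1.7276 = 256.7
T = 148.6 kN/m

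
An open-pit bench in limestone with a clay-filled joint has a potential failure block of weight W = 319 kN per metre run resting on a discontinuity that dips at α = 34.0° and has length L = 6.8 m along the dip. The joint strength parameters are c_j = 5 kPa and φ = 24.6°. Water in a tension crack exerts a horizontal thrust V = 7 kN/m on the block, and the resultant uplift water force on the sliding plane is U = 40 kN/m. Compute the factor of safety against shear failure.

Resolving the block weight along and normal to the plane and applying the Mohr–Coulomb strength on the joint:
N' = W cosα − U − V sinα = 319·cos34.0° − 40 − 7·sin34.0° = 220.5 kN/m
Driving force T = W sinα + V cosα = 319·sin34.0° + 7·cos34.0° = 184.2 kN/m
Resisting force R = c_j·L + N'·tanφ = 5·6.8 + 220.5·tan24.6° = 34.0 + 101.0 = 135.0 kN/m
FS = R / T = 135.0 / 184.2 = 0.733

FS = 0.73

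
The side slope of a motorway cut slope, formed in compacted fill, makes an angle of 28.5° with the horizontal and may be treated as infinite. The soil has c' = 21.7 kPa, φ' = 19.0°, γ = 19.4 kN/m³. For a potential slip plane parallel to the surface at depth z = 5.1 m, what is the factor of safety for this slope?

For an infinite slope with a slip plane parallel to the surface (no pore pressure): FS = [c' + γz cos²β tanφ'] / [γz sinβ cosβ].
γz = 19.4·5.1 = 98.94 kN/m²
Numerator = 21.7 + 98.94·cos²28.5°·tan19.0° = 21.7 + 98.94·0.7723·0.3443 = 48.011 kPa
Denominator = 98.94·sin28.5°·cos28.5° = 98.94·0.4772·0.8788 = 41.489 kPa
FS = 48.011 / 41.489 = 1.157

FS = 1.16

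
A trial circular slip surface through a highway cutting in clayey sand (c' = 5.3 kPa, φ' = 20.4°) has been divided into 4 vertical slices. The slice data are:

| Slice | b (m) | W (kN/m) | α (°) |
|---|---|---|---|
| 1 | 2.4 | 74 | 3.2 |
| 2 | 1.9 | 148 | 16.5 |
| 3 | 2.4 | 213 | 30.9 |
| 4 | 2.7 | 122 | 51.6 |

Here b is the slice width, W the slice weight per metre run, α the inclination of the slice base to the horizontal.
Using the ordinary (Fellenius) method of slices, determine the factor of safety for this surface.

FS = 0.95

Ordinary method of slices: FS = Σ[c'·Δl_i + (W_i cosα_i)·tanφ'] / Σ W_i sinα_i, with Δl_i = b_i / cosα_i.
Slice 1: Δl = 2.4/cos3.2° = 2.404 m; N'_1 = 74·cos3.2° = 73.9; c'Δl = 12.74; W sinα = 4.1
Slice 2: Δl = 1.9/cos16.5° = 1.982 m; N'_2 = 148·cos16.5° = 141.9; c'Δl = 10.50; W sinα = 42.0
Slice 3: Δl = 2.4/cos30.9° = 2.797 m; N'_3 = 213·cos30.9° = 182.8; c'Δl = 14.82; W sinα = 109.4
Slice 4: Δl = 2.7/cos51.6° = 4.347 m; N'_4 = 122·cos51.6° = 75.8; c'Δl = 23.04; W sinα = 95.6
Σc'Δl = 61.1 kN/m; ΣN' = 474.3 kN/m; ΣW sinα = 251.2 kN/m
Resisting = 61.1 + 474.3·tan20.4° = 61.1 + 176.4 = 237.5 kN/m
FS = 237.5 / 251.2 = 0.946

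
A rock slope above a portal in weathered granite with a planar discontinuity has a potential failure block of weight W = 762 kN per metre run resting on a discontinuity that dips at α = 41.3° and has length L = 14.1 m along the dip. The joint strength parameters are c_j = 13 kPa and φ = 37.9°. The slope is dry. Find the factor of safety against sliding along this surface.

FS = 1.25

Resolving the block weight along and normal to the plane and applying the Mohr–Coulomb strength on the joint:
N' = W cosα = 762·cos41.3° = 572.5 kN/m
Driving force T = W sinα = 762·sin41.3° = 502.9 kN/m
Resisting force R = c_j·L + N'·tanφ = 13·14.1 + 572.5·tan37.9° = 183.3 + 445.7 = 629.0 kN/m
FS = R / T = 629.0 / 502.9 = 1.251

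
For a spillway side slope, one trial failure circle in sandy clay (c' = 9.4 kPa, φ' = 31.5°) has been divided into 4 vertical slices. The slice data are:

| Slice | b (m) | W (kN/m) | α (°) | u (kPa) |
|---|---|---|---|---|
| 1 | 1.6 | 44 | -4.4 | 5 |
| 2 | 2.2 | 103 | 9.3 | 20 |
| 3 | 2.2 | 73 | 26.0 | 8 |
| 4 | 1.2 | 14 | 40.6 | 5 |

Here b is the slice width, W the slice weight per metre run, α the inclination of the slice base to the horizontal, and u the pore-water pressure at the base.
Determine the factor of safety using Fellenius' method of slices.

FS = 2.96

Ordinary method of slices: FS = Σ[c'·Δl_i + (W_i cosα_i − u_i·Δl_i)·tanφ'] / Σ W_i sinα_i, with Δl_i = b_i / cosα_i.
Slice 1: Δl = 1.6/cos(-4.4°) = 1.605 m; N'_1 = 44·cos(-4.4°) − 5·1.605 = 35.8; c'Δl = 15.08; W sinα = -3.4
Slice 2: Δl = 2.2/cos9.3° = 2.229 m; N'_2 = 103·cos9.3° − 20·2.229 = 57.1; c'Δl = 20.96; W sinα = 16.6
Slice 3: Δl = 2.2/cos26.0° = 2.448 m; N'_3 = 73·cos26.0° − 8·2.448 = 46.0; c'Δl = 23.01; W sinα = 32.0
Slice 4: Δl = 1.2/cos40.6° = 1.580 m; N'_4 = 14·cos40.6° − 5·1.580 = 2.7; c'Δl = 14.86; W sinα = 9.1
Σc'Δl = 73.9 kN/m; ΣN' = 141.7 kN/m; ΣW sinα = 54.4 kN/m
Resisting = 73.9 + 141.7·tan31.5° = 73.9 + 86.8 = 160.7 kN/m
FS = 160.7 / 54.4 = 2.955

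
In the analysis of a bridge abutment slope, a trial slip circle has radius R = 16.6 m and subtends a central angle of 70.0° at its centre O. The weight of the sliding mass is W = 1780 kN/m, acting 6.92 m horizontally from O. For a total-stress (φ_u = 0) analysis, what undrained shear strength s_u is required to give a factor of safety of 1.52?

FS = s_u·L_a·R / (W·d), so s_u = FS·W·d / (L_a·R).
Arc length L_a = R·θ = 16.6·(70.0°·π/180) = 16.6·1.2217 = 20.28 m
s_u = 1.52·1780·6.92 / (20.28·16.6) = 18722.8 / 336.66 = 55.61 kPa

s_u = 55.6 kPa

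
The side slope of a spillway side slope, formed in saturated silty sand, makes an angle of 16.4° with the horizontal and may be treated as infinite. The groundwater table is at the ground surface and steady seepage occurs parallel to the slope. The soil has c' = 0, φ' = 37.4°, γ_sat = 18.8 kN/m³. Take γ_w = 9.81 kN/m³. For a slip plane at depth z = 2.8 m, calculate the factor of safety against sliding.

FS = 1.24

With seepage parallel to the slope and the water table at the surface, the effective normal stress on the slip plane uses the buoyant unit weight γ' = γ_sat − γ_w while the driving shear stress uses γ_sat:
FS = [c' + γ' z cos²β tanφ'] / [γ_sat z sinβ cosβ]
(For c' = 0 this reduces to FS = (γ'/γ_sat)·tanφ'/tanβ.)
γ' = 18.8 − 9.81 = 8.99 kN/m³
Numerator = 0.0 + 8.99·2.8·cos²16.4°·tan37.4° = 0.0 + 8.99·2.8·0.9203·0.7646 = 17.711 kPa
Denominator = 18.8·2.8·sin16.4°·cos16.4° = 18.8·2.8·0.2823·0.9593 = 14.258 kPa
FS = 17.711 / 14.258 = 1.242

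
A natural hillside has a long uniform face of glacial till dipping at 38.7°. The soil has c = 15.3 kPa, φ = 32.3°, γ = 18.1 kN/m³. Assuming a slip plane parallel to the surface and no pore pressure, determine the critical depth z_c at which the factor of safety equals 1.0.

Setting FS = 1.00 in FS = [c + γz cos²β tanφ] / [γz sinβ cosβ] and solving for z:
z = c / [γ cosβ (FS·sinβ − cosβ·tanφ)]
  = 15.3 / [18.1·cos38.7°·(1.00·sin38.7° − cos38.7°·tan32.3°)]
  = 15.3 / [18.1·0.7804·(1.00·0.6252 − 0.7804·0.6322)]
  = 15.3 / 1.8628 = 8.213 m

z_c = 8.21 m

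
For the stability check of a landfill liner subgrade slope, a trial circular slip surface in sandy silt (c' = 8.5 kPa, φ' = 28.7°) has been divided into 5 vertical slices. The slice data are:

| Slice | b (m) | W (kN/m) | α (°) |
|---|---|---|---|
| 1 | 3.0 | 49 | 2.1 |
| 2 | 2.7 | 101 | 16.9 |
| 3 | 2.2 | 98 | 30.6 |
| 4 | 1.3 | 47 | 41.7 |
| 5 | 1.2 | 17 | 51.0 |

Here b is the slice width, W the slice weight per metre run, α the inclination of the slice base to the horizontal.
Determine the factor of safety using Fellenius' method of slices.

Ordinary method of slices: FS = Σ[c'·Δl_i + (W_i cosα_i)·tanφ'] / Σ W_i sinα_i, with Δl_i = b_i / cosα_i.
Slice 1: Δl = 3.0/cos2.1° = 3.002 m; N'_1 = 49·cos2.1° = 49.0; c'Δl = 25.52; W sinα = 1.8
Slice 2: Δl = 2.7/cos16.9° = 2.822 m; N'_2 = 101·cos16.9° = 96.6; c'Δl = 23.99; W sinα = 29.4
Slice 3: Δl = 2.2/cos30.6° = 2.556 m; N'_3 = 98·cos30.6° = 84.4; c'Δl = 21.73; W sinα = 49.9
Slice 4: Δl = 1.3/cos41.7° = 1.741 m; N'_4 = 47·cos41.7° = 35.1; c'Δl = 14.80; W sinα = 31.3
Slice 5: Δl = 1.2/cos51.0° = 1.907 m; N'_5 = 17·cos51.0° = 10.7; c'Δl = 16.21; W sinα = 13.2
Σc'Δl = 102.2 kN/m; ΣN' = 275.7 kN/m; ΣW sinα = 125.5 kN/m
Resisting = 102.2 + 275.7·tan28.7° = 102.2 + 151.0 = 253.2 kN/m
FS = 253.2 / 125.5 = 2.017

FS = 2.02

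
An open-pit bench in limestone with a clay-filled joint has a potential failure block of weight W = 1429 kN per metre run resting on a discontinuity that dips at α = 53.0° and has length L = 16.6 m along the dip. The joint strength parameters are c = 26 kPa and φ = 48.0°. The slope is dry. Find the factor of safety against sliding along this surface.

Resolving the block weight along and normal to the plane and applying the Mohr–Coulomb strength on the joint:
N' = W cosα = 1429·cos53.0° = 860.0 kN/m
Driving force T = W sinα = 1429·sin53.0° = 1141.3 kN/m
Resisting force R = c·L + N'·tanφ = 26·16.6 + 860.0·tan48.0° = 431.6 + 955.1 = 1386.7 kN/m
FS = R / T = 1386.7 / 1141.3 = 1.215

FS = 1.22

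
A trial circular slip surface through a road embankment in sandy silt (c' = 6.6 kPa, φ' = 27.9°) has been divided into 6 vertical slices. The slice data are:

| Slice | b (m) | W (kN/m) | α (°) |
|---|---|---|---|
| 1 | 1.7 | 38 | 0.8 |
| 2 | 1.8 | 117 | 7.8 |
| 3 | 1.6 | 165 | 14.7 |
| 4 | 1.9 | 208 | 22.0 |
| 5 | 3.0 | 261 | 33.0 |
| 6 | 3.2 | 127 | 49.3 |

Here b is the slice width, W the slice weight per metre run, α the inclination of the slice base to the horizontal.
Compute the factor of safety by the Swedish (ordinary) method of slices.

FS = 1.42

Ordinary method of slices: FS = Σ[c'·Δl_i + (W_i cosα_i)·tanφ'] / Σ W_i sinα_i, with Δl_i = b_i / cosα_i.
Slice 1: Δl = 1.7/cos0.8° = 1.700 m; N'_1 = 38·cos0.8° = 38.0; c'Δl = 11.22; W sinα = 0.5
Slice 2: Δl = 1.8/cos7.8° = 1.817 m; N'_2 = 117·cos7.8° = 115.9; c'Δl = 11.99; W sinα = 15.9
Slice 3: Δl = 1.6/cos14.7° = 1.654 m; N'_3 = 165·cos14.7° = 159.6; c'Δl = 10.92; W sinα = 41.9
Slice 4: Δl = 1.9/cos22.0° = 2.049 m; N'_4 = 208·cos22.0° = 192.9; c'Δl = 13.52; W sinα = 77.9
Slice 5: Δl = 3.0/cos33.0° = 3.577 m; N'_5 = 261·cos33.0° = 218.9; c'Δl = 23.61; W sinα = 142.2
Slice 6: Δl = 3.2/cos49.3° = 4.907 m; N'_6 = 127·cos49.3° = 82.8; c'Δl = 32.39; W sinα = 96.3
Σc'Δl = 103.7 kN/m; ΣN' = 808.1 kN/m; ΣW sinα = 374.6 kN/m
Resisting = 103.7 + 808.1·tan27.9° = 103.7 + 427.9 = 531.5 kN/m
FS = 531.5 / 374.6 = 1.419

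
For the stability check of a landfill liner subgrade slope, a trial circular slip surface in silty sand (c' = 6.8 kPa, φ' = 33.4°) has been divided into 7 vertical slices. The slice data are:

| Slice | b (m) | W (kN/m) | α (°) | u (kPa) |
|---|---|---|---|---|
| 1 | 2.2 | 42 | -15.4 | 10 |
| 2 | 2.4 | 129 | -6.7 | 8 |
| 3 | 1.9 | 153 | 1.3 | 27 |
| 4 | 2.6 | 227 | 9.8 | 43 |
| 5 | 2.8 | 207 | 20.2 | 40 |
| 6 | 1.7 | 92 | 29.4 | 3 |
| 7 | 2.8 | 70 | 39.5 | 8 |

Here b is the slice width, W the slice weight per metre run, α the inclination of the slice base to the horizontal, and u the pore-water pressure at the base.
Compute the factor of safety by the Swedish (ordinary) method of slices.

Ordinary method of slices: FS = Σ[c'·Δl_i + (W_i cosα_i − u_i·Δl_i)·tanφ'] / Σ W_i sinα_i, with Δl_i = b_i / cosα_i.
Slice 1: Δl = 2.2/cos(-15.4°) = 2.282 m; N'_1 = 42·cos(-15.4°) − 10·2.282 = 17.7; c'Δl = 15.52; W sinα = -11.2
Slice 2: Δl = 2.4/cos(-6.7°) = 2.417 m; N'_2 = 129·cos(-6.7°) − 8·2.417 = 108.8; c'Δl = 16.43; W sinα = -15.1
Slice 3: Δl = 1.9/cos1.3° = 1.900 m; N'_3 = 153·cos1.3° − 27·1.900 = 101.6; c'Δl = 12.92; W sinα = 3.5
Slice 4: Δl = 2.6/cos9.8° = 2.639 m; N'_4 = 227·cos9.8° − 43·2.639 = 110.2; c'Δl = 17.94; W sinα = 38.6
Slice 5: Δl = 2.8/cos20.2° = 2.984 m; N'_5 = 207·cos20.2° − 40·2.984 = 74.9; c'Δl = 20.29; W sinα = 71.5
Slice 6: Δl = 1.7/cos29.4° = 1.951 m; N'_6 = 92·cos29.4° − 3·1.951 = 74.3; c'Δl = 13.27; W sinα = 45.2
Slice 7: Δl = 2.8/cos39.5° = 3.629 m; N'_7 = 70·cos39.5° − 8·3.629 = 25.0; c'Δl = 24.68; W sinα = 44.5
Σc'Δl = 121.0 kN/m; ΣN' = 512.5 kN/m; ΣW sinα = 177.1 kN/m
Resisting = 121.0 + 512.5·tan33.4° = 121.0 + 338.0 = 459.0 kN/m
FS = 459.0 / 177.1 = 2.592

FS = 2.59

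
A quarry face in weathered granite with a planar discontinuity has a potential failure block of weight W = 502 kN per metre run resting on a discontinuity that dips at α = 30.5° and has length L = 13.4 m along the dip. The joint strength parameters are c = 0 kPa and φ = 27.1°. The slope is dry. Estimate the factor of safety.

FS = 0.87

Resolving the block weight along and normal to the plane and applying the Mohr–Coulomb strength on the joint:
N' = W cosα = 502·cos30.5° = 432.5 kN/m
Driving force T = W sinα = 502·sin30.5° = 254.8 kN/m
Resisting force R = c·L + N'·tanφ = 0·13.4 + 432.5·tan27.1° = 0.0 + 221.3 = 221.3 kN/m
FS = R / T = 221.3 / 254.8 = 0.869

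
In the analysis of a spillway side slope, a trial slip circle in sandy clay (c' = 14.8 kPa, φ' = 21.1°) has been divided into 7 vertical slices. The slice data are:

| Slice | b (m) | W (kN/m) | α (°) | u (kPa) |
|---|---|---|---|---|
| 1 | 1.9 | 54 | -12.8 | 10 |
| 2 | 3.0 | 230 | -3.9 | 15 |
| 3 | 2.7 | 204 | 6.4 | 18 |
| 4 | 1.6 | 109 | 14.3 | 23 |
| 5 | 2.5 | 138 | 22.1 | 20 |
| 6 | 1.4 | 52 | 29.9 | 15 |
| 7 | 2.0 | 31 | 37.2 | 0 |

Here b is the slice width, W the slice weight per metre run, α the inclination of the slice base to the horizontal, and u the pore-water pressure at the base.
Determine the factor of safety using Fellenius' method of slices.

Ordinary method of slices: FS = Σ[c'·Δl_i + (W_i cosα_i − u_i·Δl_i)·tanφ'] / Σ W_i sinα_i, with Δl_i = b_i / cosα_i.
Slice 1: Δl = 1.9/cos(-12.8°) = 1.948 m; N'_1 = 54·cos(-12.8°) − 10·1.948 = 33.2; c'Δl = 28.84; W sinα = -12.0
Slice 2: Δl = 3.0/cos(-3.9°) = 3.007 m; N'_2 = 230·cos(-3.9°) − 15·3.007 = 184.4; c'Δl = 44.50; W sinα = -15.6
Slice 3: Δl = 2.7/cos6.4° = 2.717 m; N'_3 = 204·cos6.4° − 18·2.717 = 153.8; c'Δl = 40.21; W sinα = 22.7
Slice 4: Δl = 1.6/cos14.3° = 1.651 m; N'_4 = 109·cos14.3° − 23·1.651 = 67.6; c'Δl = 24.44; W sinα = 26.9
Slice 5: Δl = 2.5/cos22.1° = 2.698 m; N'_5 = 138·cos22.1° − 20·2.698 = 73.9; c'Δl = 39.93; W sinα = 51.9
Slice 6: Δl = 1.4/cos29.9° = 1.615 m; N'_6 = 52·cos29.9° − 15·1.615 = 20.9; c'Δl = 23.90; W sinα = 25.9
Slice 7: Δl = 2.0/cos37.2° = 2.511 m; N'_7 = 31·cos37.2° − 0·2.511 = 24.7; c'Δl = 37.16; W sinα = 18.7
Σc'Δl = 239.0 kN/m; ΣN' = 558.4 kN/m; ΣW sinα = 118.6 kN/m
Resisting = 239.0 + 558.4·tan21.1° = 239.0 + 215.5 = 454.5 kN/m
FS = 454.5 / 118.6 = 3.831

FS = 3.83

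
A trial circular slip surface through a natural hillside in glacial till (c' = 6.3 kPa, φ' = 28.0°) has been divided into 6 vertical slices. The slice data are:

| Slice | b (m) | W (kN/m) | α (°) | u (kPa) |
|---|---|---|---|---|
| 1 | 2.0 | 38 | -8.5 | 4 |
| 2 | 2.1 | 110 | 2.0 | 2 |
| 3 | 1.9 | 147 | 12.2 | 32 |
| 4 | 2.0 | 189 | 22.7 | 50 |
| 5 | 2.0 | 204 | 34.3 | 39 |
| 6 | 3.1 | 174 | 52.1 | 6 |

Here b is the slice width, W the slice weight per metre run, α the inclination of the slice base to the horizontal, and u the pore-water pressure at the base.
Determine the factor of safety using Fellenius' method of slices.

FS = 0.93

Ordinary method of slices: FS = Σ[c'·Δl_i + (W_i cosα_i − u_i·Δl_i)·tanφ'] / Σ W_i sinα_i, with Δl_i = b_i / cosα_i.
Slice 1: Δl = 2.0/cos(-8.5°) = 2.022 m; N'_1 = 38·cos(-8.5°) − 4·2.022 = 29.5; c'Δl = 12.74; W sinα = -5.6
Slice 2: Δl = 2.1/cos2.0° = 2.101 m; N'_2 = 110·cos2.0° − 2·2.101 = 105.7; c'Δl = 13.24; W sinα = 3.8
Slice 3: Δl = 1.9/cos12.2° = 1.944 m; N'_3 = 147·cos12.2° − 32·1.944 = 81.5; c'Δl = 12.25; W sinα = 31.1
Slice 4: Δl = 2.0/cos22.7° = 2.168 m; N'_4 = 189·cos22.7° − 50·2.168 = 66.0; c'Δl = 13.66; W sinα = 72.9
Slice 5: Δl = 2.0/cos34.3° = 2.421 m; N'_5 = 204·cos34.3° − 39·2.421 = 74.1; c'Δl = 15.25; W sinα = 115.0
Slice 6: Δl = 3.1/cos52.1° = 5.047 m; N'_6 = 174·cos52.1° − 6·5.047 = 76.6; c'Δl = 31.79; W sinα = 137.3
Σc'Δl = 98.9 kN/m; ΣN' = 433.4 kN/m; ΣW sinα = 354.5 kN/m
Resisting = 98.9 + 433.4·tan28.0° = 98.9 + 230.4 = 329.4 kN/m
FS = 329.4 / 354.5 = 0.929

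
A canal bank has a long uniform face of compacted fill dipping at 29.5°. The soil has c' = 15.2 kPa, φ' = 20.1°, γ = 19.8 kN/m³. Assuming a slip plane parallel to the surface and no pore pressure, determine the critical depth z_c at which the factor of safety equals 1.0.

z_c = 5.07 m

Setting FS = 1.00 in FS = [c' + γz cos²β tanφ'] / [γz sinβ cosβ] and solving for z:
z = c' / [γ cosβ (FS·sinβ − cosβ·tanφ')]
  = 15.2 / [19.8·cos29.5°·(1.00·sin29.5° − cos29.5°·tan20.1°)]
  = 15.2 / [19.8·0.8704·(1.00·0.4924 − 0.8704·0.3659)]
  = 15.2 / 2.9971 = 5.071 m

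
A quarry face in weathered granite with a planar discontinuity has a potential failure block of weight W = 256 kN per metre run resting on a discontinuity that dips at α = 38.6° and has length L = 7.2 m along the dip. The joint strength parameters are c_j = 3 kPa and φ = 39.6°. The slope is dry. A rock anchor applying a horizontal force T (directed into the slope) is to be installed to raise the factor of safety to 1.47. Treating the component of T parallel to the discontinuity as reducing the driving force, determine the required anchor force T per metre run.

T = 29 kN/m

Resolving forces along and normal to the sliding plane, with the horizontal anchor force T adding T·sinα to the effective normal force and T·cosα acting up the plane against the driving force:
FS = [c_jL + (W cosα + T sinα) tanφ] / [W sinα − T cosα]
Without the anchor: N' = 200.1 kN/m, driving T_d = 159.7 kN/m, resisting R = 3·7.2 + 200.1·tan39.6° = 187.1 kN/m, FS = 1.17.
Setting FS = 1.47 and solving for T:
1.47·(159.7 − T cos38.6°) = 187.1 + T sin38.6°·tan39.6°
T·(sin38.6°·tan39.6° + 1.47·cos38.6°) = 1.47·159.7 − 187.1
T·(0.6239·0.8273 + 1.47·0.7815) = 234.8 − 187.1 = 47.7
T·1.6650 = 47.7
T = 28.6 kN/m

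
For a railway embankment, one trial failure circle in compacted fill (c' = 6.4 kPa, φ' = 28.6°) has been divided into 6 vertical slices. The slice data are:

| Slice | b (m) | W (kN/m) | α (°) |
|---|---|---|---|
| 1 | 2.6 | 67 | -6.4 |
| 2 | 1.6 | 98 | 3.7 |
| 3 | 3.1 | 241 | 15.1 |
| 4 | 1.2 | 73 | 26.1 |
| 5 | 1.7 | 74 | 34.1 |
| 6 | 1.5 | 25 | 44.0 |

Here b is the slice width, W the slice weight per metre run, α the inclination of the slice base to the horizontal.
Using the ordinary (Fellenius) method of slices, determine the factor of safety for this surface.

FS = 2.48

Ordinary method of slices: FS = Σ[c'·Δl_i + (W_i cosα_i)·tanφ'] / Σ W_i sinα_i, with Δl_i = b_i / cosα_i.
Slice 1: Δl = 2.6/cos(-6.4°) = 2.616 m; N'_1 = 67·cos(-6.4°) = 66.6; c'Δl = 16.74; W sinα = -7.5
Slice 2: Δl = 1.6/cos3.7° = 1.603 m; N'_2 = 98·cos3.7° = 97.8; c'Δl = 10.26; W sinα = 6.3
Slice 3: Δl = 3.1/cos15.1° = 3.211 m; N'_3 = 241·cos15.1° = 232.7; c'Δl = 20.55; W sinα = 62.8
Slice 4: Δl = 1.2/cos26.1° = 1.336 m; N'_4 = 73·cos26.1° = 65.6; c'Δl = 8.55; W sinα = 32.1
Slice 5: Δl = 1.7/cos34.1° = 2.053 m; N'_5 = 74·cos34.1° = 61.3; c'Δl = 13.14; W sinα = 41.5
Slice 6: Δl = 1.5/cos44.0° = 2.085 m; N'_6 = 25·cos44.0° = 18.0; c'Δl = 13.35; W sinα = 17.4
Σc'Δl = 82.6 kN/m; ΣN' = 541.9 kN/m; ΣW sinα = 152.6 kN/m
Resisting = 82.6 + 541.9·tan28.6° = 82.6 + 295.4 = 378.0 kN/m
FS = 378.0 / 152.6 = 2.477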